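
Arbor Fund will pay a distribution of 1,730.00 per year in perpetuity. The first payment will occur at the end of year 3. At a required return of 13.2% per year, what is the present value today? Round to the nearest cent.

Value at end of year 2: C / r = 1,730.00 / 0.132 = 13,106.0606
Discount to today: PV = 13,106.0606 / (1 + 0.132)^2 = 13,106.0606 / 1.281424 = 10,227.73

10227.73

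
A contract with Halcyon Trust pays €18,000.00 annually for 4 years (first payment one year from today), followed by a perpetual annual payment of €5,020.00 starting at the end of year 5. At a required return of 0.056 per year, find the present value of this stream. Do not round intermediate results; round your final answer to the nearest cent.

PV of 4-year annuity: €18,000.00 × [1 − (1+0.056)^−4] / 0.056 = 62947.46423
Perpetuity value at year 4: €5,020.00 / 0.056 = 89642.85714
PV of perpetuity: 89642.85714 / (1+0.056)^4 = 72087.50879
Total PV = 62947.46423 + 72087.50879 = 135034.97302

€135034.97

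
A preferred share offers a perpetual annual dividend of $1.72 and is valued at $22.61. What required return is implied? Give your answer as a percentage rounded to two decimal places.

7.61%

P = C/r ⇒ r = C/P = $1.72/$22.61 = 0.076073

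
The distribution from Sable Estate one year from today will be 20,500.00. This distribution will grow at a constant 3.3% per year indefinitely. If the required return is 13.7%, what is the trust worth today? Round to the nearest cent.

Growing perpetuity: P = D₁ / (r − g) = 20,500.0000 / (0.137 − 0.033) = 197,115.38

197115.38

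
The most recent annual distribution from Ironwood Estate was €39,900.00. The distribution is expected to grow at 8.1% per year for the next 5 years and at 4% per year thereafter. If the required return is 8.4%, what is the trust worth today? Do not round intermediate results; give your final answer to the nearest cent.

D_1 = 43131.90000
D_2 = 46625.58390
D_3 = 50402.25620
D_4 = 54484.83895
D_5 = 58898.11090
Terminal value at year 5: TV = D_5×(1+g_2)/(r−g_2) = 61254.03534/0.044 = 1392137.16679
P_0 = D_1/(1+r)^1 + D_2/(1+r)^2 + D_3/(1+r)^3 + D_4/(1+r)^4 + D_5/(1+r)^5 + TV/(1+r)^5
    = 39789.57565 + 39679.45689 + 39569.64290 + 39460.13282 + 39350.92581 + 930112.79181 = 1127962.52587

€1127962.53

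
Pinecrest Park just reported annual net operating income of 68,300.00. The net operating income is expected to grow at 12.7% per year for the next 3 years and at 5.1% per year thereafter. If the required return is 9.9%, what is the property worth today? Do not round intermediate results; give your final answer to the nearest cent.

D_1 = 76974.10000
D_2 = 86749.81070
D_3 = 97767.03666
Terminal value at year 3: TV = D_3×(1+g_2)/(r−g_2) = 102753.15553/0.048 = 2140690.74018
P_0 = D_1/(1+r)^1 + D_2/(1+r)^2 + D_3/(1+r)^3 + TV/(1+r)^3
    = 70040.12739 + 71824.58923 + 73654.51507 + 1612726.98629 = 1828246.21798

1828246.22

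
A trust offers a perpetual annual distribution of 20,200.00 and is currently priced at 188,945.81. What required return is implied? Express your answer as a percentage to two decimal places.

P = C/r ⇒ r = C/P = 20,200.00/188,945.81 = 0.106909

10.69%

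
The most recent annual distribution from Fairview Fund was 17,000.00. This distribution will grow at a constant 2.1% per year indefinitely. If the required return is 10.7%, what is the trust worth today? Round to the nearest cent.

D₁ = D₀ × (1 + g) = 17,000.00 × 1.021 = 17,357.0000
Growing perpetuity: P = D₁ / (r − g) = 17,357.0000 / (0.107 − 0.021) = 201,825.58

201825.58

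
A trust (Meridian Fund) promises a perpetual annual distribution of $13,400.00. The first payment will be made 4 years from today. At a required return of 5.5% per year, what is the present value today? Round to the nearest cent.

Value at end of year 3: C / r = $13,400.00 / 0.055 = $243,636.3636
Discount to today: PV = $243,636.3636 / (1 + 0.055)^3 = $243,636.3636 / 1.174241 = $207,484.06

$207484.06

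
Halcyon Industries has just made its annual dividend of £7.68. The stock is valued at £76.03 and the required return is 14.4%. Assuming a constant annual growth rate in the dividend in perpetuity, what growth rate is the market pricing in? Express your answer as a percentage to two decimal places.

3.90%

P = D₀(1+g)/(r−g) ⇒ P(r−g) = D₀(1+g) ⇒ g(P+D₀) = P·r − D₀
g = (P·r − D₀)/(P + D₀) = (£76.03×0.144 − £7.68) / (£76.03 + £7.68) = 0.039043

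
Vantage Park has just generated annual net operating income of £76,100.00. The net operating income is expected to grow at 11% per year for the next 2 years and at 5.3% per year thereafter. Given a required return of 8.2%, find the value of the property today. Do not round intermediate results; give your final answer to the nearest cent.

D_1 = 84471.00000
D_2 = 93762.81000
Terminal value at year 2: TV = D_2×(1+g_2)/(r−g_2) = 98732.23893/0.029 = 3404559.96310
P_0 = D_1/(1+r)^1 + D_2/(1+r)^2 + TV/(1+r)^2
    = 78069.31608 + 80089.59413 + 2908080.78002 = 3066239.69023

£3066239.69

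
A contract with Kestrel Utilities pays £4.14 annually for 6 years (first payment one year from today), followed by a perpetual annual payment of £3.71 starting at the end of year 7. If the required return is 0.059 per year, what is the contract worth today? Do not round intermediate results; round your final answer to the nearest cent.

PV of 6-year annuity: £4.14 × [1 − (1+0.059)^−6] / 0.059 = 20.42184
Perpetuity value at year 6: £3.71 / 0.059 = 62.88136
PV of perpetuity: 62.88136 / (1+0.059)^6 = 44.58062
Total PV = 20.42184 + 44.58062 = 65.00247

£65.00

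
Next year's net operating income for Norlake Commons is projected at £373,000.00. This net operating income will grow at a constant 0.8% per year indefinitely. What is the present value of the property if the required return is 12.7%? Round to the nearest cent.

£3134453.78

Growing perpetuity: P = D₁ / (r − g) = £373,000.0000 / (0.127 − 0.008) = £3,134,453.78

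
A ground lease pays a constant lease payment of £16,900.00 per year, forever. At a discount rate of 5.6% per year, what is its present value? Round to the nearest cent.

Level perpetuity: PV = C / r = £16,900.00 / 0.056 = £301,785.71

£301785.71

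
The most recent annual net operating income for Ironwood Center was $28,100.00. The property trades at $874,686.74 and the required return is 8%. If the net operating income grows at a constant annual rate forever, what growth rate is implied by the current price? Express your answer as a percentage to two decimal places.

4.64%

P = D₀(1+g)/(r−g) ⇒ P(r−g) = D₀(1+g) ⇒ g(P+D₀) = P·r − D₀
g = (P·r − D₀)/(P + D₀) = ($874,686.74×0.08 − $28,100.00) / ($874,686.74 + $28,100.00) = 0.046384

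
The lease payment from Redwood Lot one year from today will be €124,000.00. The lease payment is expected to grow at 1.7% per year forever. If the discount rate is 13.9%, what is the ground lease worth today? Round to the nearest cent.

€1016393.44

Growing perpetuity: P = D₁ / (r − g) = €124,000.0000 / (0.139 − 0.017) = €1,016,393.44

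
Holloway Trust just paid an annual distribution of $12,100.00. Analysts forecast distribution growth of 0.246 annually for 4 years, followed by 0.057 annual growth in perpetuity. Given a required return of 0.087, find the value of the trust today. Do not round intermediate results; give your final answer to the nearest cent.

D_1 = 15076.60000
D_2 = 18785.44360
D_3 = 23406.66273
D_4 = 29164.70176
Terminal value at year 4: TV = D_4×(1+g_2)/(r−g_2) = 30827.08976/0.03 = 1027569.65854
P_0 = D_1/(1+r)^1 + D_2/(1+r)^2 + D_3/(1+r)^3 + D_4/(1+r)^4 + TV/(1+r)^4
    = 13869.91720 + 15898.72754 + 18224.30038 + 20890.04441 + 736025.89808 = 804908.88761

$804908.89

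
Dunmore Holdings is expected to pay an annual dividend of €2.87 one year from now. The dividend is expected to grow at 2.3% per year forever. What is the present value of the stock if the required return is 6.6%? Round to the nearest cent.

Growing perpetuity: P = D₁ / (r − g) = €2.8700 / (0.066 − 0.023) = €66.74

€66.74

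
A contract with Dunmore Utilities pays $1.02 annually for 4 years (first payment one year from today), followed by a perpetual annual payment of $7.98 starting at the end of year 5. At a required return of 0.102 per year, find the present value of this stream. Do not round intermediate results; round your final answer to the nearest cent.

PV of 4-year annuity: $1.02 × [1 − (1+0.102)^−4] / 0.102 = 3.21931
Perpetuity value at year 4: $7.98 / 0.102 = 78.23529
PV of perpetuity: 78.23529 / (1+0.102)^4 = 53.04889
Total PV = 3.21931 + 53.04889 = 56.26821

$56.27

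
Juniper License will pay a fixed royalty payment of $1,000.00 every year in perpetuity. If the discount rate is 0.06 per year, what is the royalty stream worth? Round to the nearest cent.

$16666.67

Level perpetuity: PV = C / r = $1,000.00 / 0.06 = $16,666.67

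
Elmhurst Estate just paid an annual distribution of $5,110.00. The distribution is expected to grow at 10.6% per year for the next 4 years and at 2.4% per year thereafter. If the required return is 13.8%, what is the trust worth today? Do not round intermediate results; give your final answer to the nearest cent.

$59994.21

D_1 = 5651.66000
D_2 = 6250.73596
D_3 = 6913.31397
D_4 = 7646.12525
Terminal value at year 4: TV = D_4×(1+g_2)/(r−g_2) = 7829.63226/0.114 = 68680.98473
P_0 = D_1/(1+r)^1 + D_2/(1+r)^2 + D_3/(1+r)^3 + D_4/(1+r)^4 + TV/(1+r)^4
    = 4966.30931 + 4826.65914 + 4690.93586 + 4559.02905 + 40951.27851 = 59994.21188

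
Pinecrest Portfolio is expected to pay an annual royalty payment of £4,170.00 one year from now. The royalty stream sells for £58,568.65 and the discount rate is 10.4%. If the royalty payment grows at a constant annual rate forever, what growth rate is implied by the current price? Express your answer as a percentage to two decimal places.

3.28%

P = D₁/(r−g) ⇒ g = r − D₁/P = 0.104 − £4,170.00/£58,568.65 = 0.032802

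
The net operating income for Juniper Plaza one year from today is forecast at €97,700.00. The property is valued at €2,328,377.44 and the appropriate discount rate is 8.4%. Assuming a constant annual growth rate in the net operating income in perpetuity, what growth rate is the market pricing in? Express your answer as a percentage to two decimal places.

P = D₁/(r−g) ⇒ g = r − D₁/P = 0.084 − €97,700.00/€2,328,377.44 = 0.042039

4.20%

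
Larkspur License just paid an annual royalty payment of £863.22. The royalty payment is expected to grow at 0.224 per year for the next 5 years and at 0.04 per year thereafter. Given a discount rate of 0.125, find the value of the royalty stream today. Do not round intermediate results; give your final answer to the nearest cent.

D_1 = 1056.58128
D_2 = 1293.25549
D_3 = 1582.94472
D_4 = 1937.52433
D_5 = 2371.52978
Terminal value at year 5: TV = D_5×(1+g_2)/(r−g_2) = 2466.39097/0.085 = 29016.36440
P_0 = D_1/(1+r)^1 + D_2/(1+r)^2 + D_3/(1+r)^3 + D_4/(1+r)^4 + D_5/(1+r)^5 + TV/(1+r)^5
    = 939.18336 + 1021.83150 + 1111.75267 + 1209.58690 + 1316.03055 + 16102.02084 = 21700.40581

£21700.41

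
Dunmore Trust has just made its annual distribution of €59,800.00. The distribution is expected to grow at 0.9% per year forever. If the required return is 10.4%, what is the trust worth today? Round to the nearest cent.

€635138.95

D₁ = D₀ × (1 + g) = €59,800.00 × 1.009 = €60,338.2000
Growing perpetuity: P = D₁ / (r − g) = €60,338.2000 / (0.104 − 0.009) = €635,138.95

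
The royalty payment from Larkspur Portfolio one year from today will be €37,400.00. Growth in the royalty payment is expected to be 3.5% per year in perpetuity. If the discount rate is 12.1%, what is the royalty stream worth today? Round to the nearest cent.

€434883.72

Growing perpetuity: P = D₁ / (r − g) = €37,400.0000 / (0.121 − 0.035) = €434,883.72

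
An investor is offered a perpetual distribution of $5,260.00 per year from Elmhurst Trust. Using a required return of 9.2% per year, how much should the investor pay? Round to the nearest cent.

$57173.91

Level perpetuity: PV = C / r = $5,260.00 / 0.092 = $57,173.91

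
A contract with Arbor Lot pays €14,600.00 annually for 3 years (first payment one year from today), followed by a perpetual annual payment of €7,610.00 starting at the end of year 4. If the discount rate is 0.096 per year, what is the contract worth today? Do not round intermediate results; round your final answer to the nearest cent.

PV of 3-year annuity: €14,600.00 × [1 − (1+0.096)^−3] / 0.096 = 36565.25378
Perpetuity value at year 3: €7,610.00 / 0.096 = 79270.83333
PV of perpetuity: 79270.83333 / (1+0.096)^3 = 60211.82092
Total PV = 36565.25378 + 60211.82092 = 96777.07470

€96777.07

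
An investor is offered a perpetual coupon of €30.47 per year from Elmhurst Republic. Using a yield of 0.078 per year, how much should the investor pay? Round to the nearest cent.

€390.64

Level perpetuity: PV = C / r = €30.47 / 0.078 = €390.64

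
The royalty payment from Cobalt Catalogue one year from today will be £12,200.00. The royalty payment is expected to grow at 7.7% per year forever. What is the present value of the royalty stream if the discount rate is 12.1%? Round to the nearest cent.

£277272.73

Growing perpetuity: P = D₁ / (r − g) = £12,200.0000 / (0.121 − 0.077) = £277,272.73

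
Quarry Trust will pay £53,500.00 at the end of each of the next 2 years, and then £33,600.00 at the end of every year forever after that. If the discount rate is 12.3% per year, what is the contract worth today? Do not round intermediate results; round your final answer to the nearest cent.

PV of 2-year annuity: £53,500.00 × [1 − (1+0.123)^−2] / 0.123 = 90062.55506
Perpetuity value at year 2: £33,600.00 / 0.123 = 273170.73171
PV of perpetuity: 273170.73171 / (1+0.123)^2 = 216608.08031
Total PV = 90062.55506 + 216608.08031 = 306670.63537

£306670.64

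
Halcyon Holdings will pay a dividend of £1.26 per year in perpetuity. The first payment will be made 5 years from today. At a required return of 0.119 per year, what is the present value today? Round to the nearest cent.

£6.75

Value at end of year 4: C / r = £1.26 / 0.119 = £10.5882
Discount to today: PV = £10.5882 / (1 + 0.119)^4 = £10.5882 / 1.567907 = £6.75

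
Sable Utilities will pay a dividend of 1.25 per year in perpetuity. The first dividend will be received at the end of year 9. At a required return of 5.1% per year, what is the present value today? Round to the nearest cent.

16.46

Value at end of year 8: C / r = 1.25 / 0.051 = 24.5098
Discount to today: PV = 24.5098 / (1 + 0.051)^8 = 24.5098 / 1.488750 = 16.46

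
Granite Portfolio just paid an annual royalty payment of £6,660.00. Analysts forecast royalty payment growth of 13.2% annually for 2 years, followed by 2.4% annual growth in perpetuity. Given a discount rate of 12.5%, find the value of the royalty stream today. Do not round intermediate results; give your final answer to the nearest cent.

D_1 = 7539.12000
D_2 = 8534.28384
Terminal value at year 2: TV = D_2×(1+g_2)/(r−g_2) = 8739.10665/0.101 = 86525.80844
P_0 = D_1/(1+r)^1 + D_2/(1+r)^2 + TV/(1+r)^2
    = 6701.44000 + 6743.13785 + 68366.07086 = 81810.64871

£81810.65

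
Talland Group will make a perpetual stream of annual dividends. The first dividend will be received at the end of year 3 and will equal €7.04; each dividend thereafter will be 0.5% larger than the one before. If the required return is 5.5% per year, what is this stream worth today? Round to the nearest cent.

€126.50

Value at end of year 2: C₁ / (r − g) = €7.04 / (0.055 − 0.005) = €140.8000
Discount to today: PV = €140.8000 / (1 + 0.055)^2 = €140.8000 / 1.113025 = €126.50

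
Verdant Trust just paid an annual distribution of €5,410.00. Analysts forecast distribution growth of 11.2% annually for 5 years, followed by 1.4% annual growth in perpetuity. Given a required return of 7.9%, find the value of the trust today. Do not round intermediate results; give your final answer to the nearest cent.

€127751.15

D_1 = 6015.92000
D_2 = 6689.70304
D_3 = 7438.94978
D_4 = 8272.11216
D_5 = 9198.58872
Terminal value at year 5: TV = D_5×(1+g_2)/(r−g_2) = 9327.36896/0.065 = 143497.98399
P_0 = D_1/(1+r)^1 + D_2/(1+r)^2 + D_3/(1+r)^3 + D_4/(1+r)^4 + D_5/(1+r)^5 + TV/(1+r)^5
    = 5575.45876 + 5745.97789 + 5921.71215 + 6102.82105 + 6289.46896 + 98115.71573 = 127751.15453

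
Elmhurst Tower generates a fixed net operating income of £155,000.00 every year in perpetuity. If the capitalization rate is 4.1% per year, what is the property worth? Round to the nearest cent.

£3780487.80

Level perpetuity: PV = C / r = £155,000.00 / 0.041 = £3,780,487.80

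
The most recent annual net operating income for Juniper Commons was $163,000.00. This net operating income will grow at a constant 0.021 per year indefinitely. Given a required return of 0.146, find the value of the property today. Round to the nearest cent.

$1331384.00

D₁ = D₀ × (1 + g) = $163,000.00 × 1.021 = $166,423.0000
Growing perpetuity: P = D₁ / (r − g) = $166,423.0000 / (0.146 − 0.021) = $1,331,384.00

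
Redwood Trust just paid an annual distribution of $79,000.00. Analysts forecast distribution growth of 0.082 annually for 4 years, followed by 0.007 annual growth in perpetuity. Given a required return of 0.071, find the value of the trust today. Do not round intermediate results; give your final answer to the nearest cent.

$1619072.38

D_1 = 85478.00000
D_2 = 92487.19600
D_3 = 100071.14607
D_4 = 108276.98005
Terminal value at year 4: TV = D_4×(1+g_2)/(r−g_2) = 109034.91891/0.064 = 1703670.60797
P_0 = D_1/(1+r)^1 + D_2/(1+r)^2 + D_3/(1+r)^3 + D_4/(1+r)^4 + TV/(1+r)^4
    = 79811.39122 + 80631.11606 + 81459.26011 + 82295.90984 + 1294874.70643 = 1619072.38367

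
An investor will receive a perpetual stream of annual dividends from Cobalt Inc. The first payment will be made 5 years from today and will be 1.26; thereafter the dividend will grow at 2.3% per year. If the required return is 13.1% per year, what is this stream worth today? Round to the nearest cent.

7.13

Value at end of year 4: C₁ / (r − g) = 1.26 / (0.131 − 0.023) = 11.6667
Discount to today: PV = 11.6667 / (1 + 0.131)^4 = 11.6667 / 1.636253 = 7.13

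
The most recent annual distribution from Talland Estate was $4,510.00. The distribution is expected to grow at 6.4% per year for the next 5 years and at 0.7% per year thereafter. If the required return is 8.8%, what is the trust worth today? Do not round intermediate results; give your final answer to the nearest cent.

$71252.48

D_1 = 4798.64000
D_2 = 5105.75296
D_3 = 5432.52115
D_4 = 5780.20250
D_5 = 6150.13546
Terminal value at year 5: TV = D_5×(1+g_2)/(r−g_2) = 6193.18641/0.081 = 76459.09150
P_0 = D_1/(1+r)^1 + D_2/(1+r)^2 + D_3/(1+r)^3 + D_4/(1+r)^4 + D_5/(1+r)^5 + TV/(1+r)^5
    = 4410.51471 + 4313.22394 + 4218.07929 + 4125.03343 + 4034.04004 + 50151.58424 = 71252.47565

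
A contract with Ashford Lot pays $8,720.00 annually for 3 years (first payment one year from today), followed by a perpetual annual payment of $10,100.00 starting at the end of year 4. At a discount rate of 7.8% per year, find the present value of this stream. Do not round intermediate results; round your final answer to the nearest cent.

PV of 3-year annuity: $8,720.00 × [1 − (1+0.078)^−3] / 0.078 = 22553.63107
Perpetuity value at year 3: $10,100.00 / 0.078 = 129487.17949
PV of perpetuity: 129487.17949 / (1+0.078)^3 = 103364.28112
Total PV = 22553.63107 + 103364.28112 = 125917.91219

$125917.91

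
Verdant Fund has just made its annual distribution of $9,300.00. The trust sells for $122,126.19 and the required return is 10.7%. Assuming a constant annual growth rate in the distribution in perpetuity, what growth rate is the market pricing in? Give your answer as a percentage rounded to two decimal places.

2.87%

P = D₀(1+g)/(r−g) ⇒ P(r−g) = D₀(1+g) ⇒ g(P+D₀) = P·r − D₀
g = (P·r − D₀)/(P + D₀) = ($122,126.19×0.107 − $9,300.00) / ($122,126.19 + $9,300.00) = 0.028666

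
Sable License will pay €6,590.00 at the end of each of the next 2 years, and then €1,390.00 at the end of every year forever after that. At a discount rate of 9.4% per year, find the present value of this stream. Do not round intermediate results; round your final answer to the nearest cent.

PV of 2-year annuity: €6,590.00 × [1 − (1+0.094)^−2] / 0.094 = 11529.95064
Perpetuity value at year 2: €1,390.00 / 0.094 = 14787.23404
PV of perpetuity: 14787.23404 / (1+0.094)^2 = 12355.27177
Total PV = 11529.95064 + 12355.27177 = 23885.22241

€23885.22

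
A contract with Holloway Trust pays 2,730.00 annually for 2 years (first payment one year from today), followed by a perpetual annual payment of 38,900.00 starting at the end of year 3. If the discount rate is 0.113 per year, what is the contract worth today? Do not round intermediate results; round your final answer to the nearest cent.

PV of 2-year annuity: 2,730.00 × [1 − (1+0.113)^−2] / 0.113 = 4656.63090
Perpetuity value at year 2: 38,900.00 / 0.113 = 344247.78761
PV of perpetuity: 344247.78761 / (1+0.113)^2 = 277895.06164
Total PV = 4656.63090 + 277895.06164 = 282551.69254

282551.69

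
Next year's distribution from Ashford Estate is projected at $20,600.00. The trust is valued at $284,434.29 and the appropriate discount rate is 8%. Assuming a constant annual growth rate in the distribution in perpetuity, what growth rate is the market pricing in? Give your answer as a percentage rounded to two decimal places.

0.76%

P = D₁/(r−g) ⇒ g = r − D₁/P = 0.08 − $20,600.00/$284,434.29 = 0.007576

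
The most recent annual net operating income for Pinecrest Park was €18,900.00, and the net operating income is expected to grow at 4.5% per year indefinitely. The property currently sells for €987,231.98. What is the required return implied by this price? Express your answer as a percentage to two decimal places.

D₁ = €18,900.00 × 1.045 = €19,750.5000
P = D₁/(r − g) ⇒ r = D₁/P + g = €19,750.5000/€987,231.98 + 0.045 = 0.020006 + 0.045 = 0.065006

6.50%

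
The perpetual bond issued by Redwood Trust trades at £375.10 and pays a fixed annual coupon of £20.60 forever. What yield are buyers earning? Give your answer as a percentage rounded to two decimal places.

5.49%

P = C/r ⇒ r = C/P = £20.60/£375.10 = 0.054919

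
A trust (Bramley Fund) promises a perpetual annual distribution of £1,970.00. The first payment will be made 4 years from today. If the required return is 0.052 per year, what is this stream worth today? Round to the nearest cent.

Value at end of year 3: C / r = £1,970.00 / 0.052 = £37,884.6154
Discount to today: PV = £37,884.6154 / (1 + 0.052)^3 = £37,884.6154 / 1.164253 = £32,539.86

£32539.86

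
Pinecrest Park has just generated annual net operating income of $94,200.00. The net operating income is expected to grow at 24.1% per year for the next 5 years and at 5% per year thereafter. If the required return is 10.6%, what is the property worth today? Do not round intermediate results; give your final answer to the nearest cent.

D_1 = 116902.20000
D_2 = 145075.63020
D_3 = 180038.85708
D_4 = 223428.22163
D_5 = 277274.42305
Terminal value at year 5: TV = D_5×(1+g_2)/(r−g_2) = 291138.14420/0.056 = 5198895.43215
P_0 = D_1/(1+r)^1 + D_2/(1+r)^2 + D_3/(1+r)^3 + D_4/(1+r)^4 + D_5/(1+r)^5 + TV/(1+r)^5
    = 105698.19168 + 118599.86969 + 133076.34565 + 149319.84172 + 167546.04302 + 3141488.30663 = 3815728.59839

$3815728.60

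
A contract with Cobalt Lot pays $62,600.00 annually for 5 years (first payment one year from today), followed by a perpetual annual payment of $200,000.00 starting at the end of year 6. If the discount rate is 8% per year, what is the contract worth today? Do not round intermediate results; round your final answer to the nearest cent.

PV of 5-year annuity: $62,600.00 × [1 − (1+0.08)^−5] / 0.08 = 249943.64832
Perpetuity value at year 5: $200,000.00 / 0.08 = 2500000.00000
PV of perpetuity: 2500000.00000 / (1+0.08)^5 = 1701457.99258
Total PV = 249943.64832 + 1701457.99258 = 1951401.64091

$1951401.64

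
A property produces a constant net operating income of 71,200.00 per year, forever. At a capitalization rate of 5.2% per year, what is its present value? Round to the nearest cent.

Level perpetuity: PV = C / r = 71,200.00 / 0.052 = 1,369,230.77

1369230.77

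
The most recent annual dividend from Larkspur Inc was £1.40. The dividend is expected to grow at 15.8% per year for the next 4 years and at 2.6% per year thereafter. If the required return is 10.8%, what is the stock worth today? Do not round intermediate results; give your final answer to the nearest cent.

D_1 = 1.62120
D_2 = 1.87735
D_3 = 2.17397
D_4 = 2.51746
Terminal value at year 4: TV = D_4×(1+g_2)/(r−g_2) = 2.58291/0.082 = 31.49893
P_0 = D_1/(1+r)^1 + D_2/(1+r)^2 + D_3/(1+r)^3 + D_4/(1+r)^4 + TV/(1+r)^4
    = 1.46318 + 1.52920 + 1.59821 + 1.67033 + 20.89954 = 27.16047

£27.16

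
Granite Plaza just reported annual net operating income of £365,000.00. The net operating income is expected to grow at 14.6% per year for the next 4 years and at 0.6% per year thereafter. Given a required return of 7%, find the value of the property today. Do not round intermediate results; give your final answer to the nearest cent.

D_1 = 418290.00000
D_2 = 479360.34000
D_3 = 549346.94964
D_4 = 629551.60429
Terminal value at year 4: TV = D_4×(1+g_2)/(r−g_2) = 633328.91391/0.064 = 9895764.27989
P_0 = D_1/(1+r)^1 + D_2/(1+r)^2 + D_3/(1+r)^3 + D_4/(1+r)^4 + TV/(1+r)^4
    = 390925.23364 + 418691.88575 + 448430.74867 + 480281.90465 + 7549431.18868 = 9287760.96140

£9287760.96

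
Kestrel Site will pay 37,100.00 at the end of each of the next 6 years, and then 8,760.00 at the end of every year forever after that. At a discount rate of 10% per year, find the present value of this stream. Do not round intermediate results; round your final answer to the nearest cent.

PV of 6-year annuity: 37,100.00 × [1 − (1+0.1)^−6] / 0.1 = 161580.17195
Perpetuity value at year 6: 8,760.00 / 0.1 = 87600.00000
PV of perpetuity: 87600.00000 / (1+0.1)^6 = 49447.91627
Total PV = 161580.17195 + 49447.91627 = 211028.08822

211028.09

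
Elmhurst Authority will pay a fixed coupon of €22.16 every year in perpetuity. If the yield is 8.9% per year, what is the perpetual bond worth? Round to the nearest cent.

Level perpetuity: PV = C / r = €22.16 / 0.089 = €248.99

€248.99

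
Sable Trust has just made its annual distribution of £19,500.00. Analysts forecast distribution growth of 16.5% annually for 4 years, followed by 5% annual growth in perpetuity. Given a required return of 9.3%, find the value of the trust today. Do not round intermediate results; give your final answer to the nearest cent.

D_1 = 22717.50000
D_2 = 26465.88750
D_3 = 30832.75894
D_4 = 35920.16416
Terminal value at year 4: TV = D_4×(1+g_2)/(r−g_2) = 37716.17237/0.043 = 877120.28768
P_0 = D_1/(1+r)^1 + D_2/(1+r)^2 + D_3/(1+r)^3 + D_4/(1+r)^4 + TV/(1+r)^4
    = 20784.53797 + 22153.69326 + 23613.03993 + 25168.51923 + 614580.12085 = 706299.91125

£706299.91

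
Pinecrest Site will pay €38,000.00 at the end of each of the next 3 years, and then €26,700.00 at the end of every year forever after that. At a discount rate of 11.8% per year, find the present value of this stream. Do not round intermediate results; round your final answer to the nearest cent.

PV of 3-year annuity: €38,000.00 × [1 − (1+0.118)^−3] / 0.118 = 91584.18156
Perpetuity value at year 3: €26,700.00 / 0.118 = 226271.18644
PV of perpetuity: 226271.18644 / (1+0.118)^3 = 161921.24835
Total PV = 91584.18156 + 161921.24835 = 253505.42990

€253505.43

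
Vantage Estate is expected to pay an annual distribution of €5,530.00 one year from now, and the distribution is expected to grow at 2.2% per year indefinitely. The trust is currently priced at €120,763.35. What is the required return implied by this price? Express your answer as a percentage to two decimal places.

6.78%

P = D₁/(r − g) ⇒ r = D₁/P + g = €5,530.0000/€120,763.35 + 0.022 = 0.045792 + 0.022 = 0.067792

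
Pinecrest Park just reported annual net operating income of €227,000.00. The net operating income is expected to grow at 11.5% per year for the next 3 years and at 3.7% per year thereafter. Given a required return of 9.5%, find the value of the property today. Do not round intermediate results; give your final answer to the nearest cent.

D_1 = 253105.00000
D_2 = 282212.07500
D_3 = 314666.46362
Terminal value at year 3: TV = D_3×(1+g_2)/(r−g_2) = 326309.12278/0.058 = 5626019.35826
P_0 = D_1/(1+r)^1 + D_2/(1+r)^2 + D_3/(1+r)^3 + TV/(1+r)^3
    = 231146.11872 + 235367.96564 + 239666.92392 + 4285079.31207 = 4991260.32035

€4991260.32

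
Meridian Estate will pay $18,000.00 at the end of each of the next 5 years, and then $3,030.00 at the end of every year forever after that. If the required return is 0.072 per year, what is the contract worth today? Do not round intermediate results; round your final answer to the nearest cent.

$103135.99

PV of 5-year annuity: $18,000.00 × [1 − (1+0.072)^−5] / 0.072 = 73410.01003
Perpetuity value at year 5: $3,030.00 / 0.072 = 42083.33333
PV of perpetuity: 42083.33333 / (1+0.072)^5 = 29725.98164
Total PV = 73410.01003 + 29725.98164 = 103135.99168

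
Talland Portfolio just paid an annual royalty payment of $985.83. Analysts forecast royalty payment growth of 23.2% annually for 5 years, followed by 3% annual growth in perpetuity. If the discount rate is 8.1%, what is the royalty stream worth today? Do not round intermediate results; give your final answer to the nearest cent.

D_1 = 1214.54256
D_2 = 1496.31643
D_3 = 1843.46185
D_4 = 2271.14499
D_5 = 2798.05063
Terminal value at year 5: TV = D_5×(1+g_2)/(r−g_2) = 2881.99215/0.051 = 56509.65006
P_0 = D_1/(1+r)^1 + D_2/(1+r)^2 + D_3/(1+r)^3 + D_4/(1+r)^4 + D_5/(1+r)^5 + TV/(1+r)^5
    = 1123.53613 + 1280.47781 + 1459.34197 + 1663.19084 + 1895.51445 + 38281.95850 = 45704.01971

$45704.02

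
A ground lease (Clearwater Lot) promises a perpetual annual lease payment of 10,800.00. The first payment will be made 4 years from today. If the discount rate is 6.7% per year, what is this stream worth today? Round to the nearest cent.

132695.35

Value at end of year 3: C / r = 10,800.00 / 0.067 = 161,194.0299
Discount to today: PV = 161,194.0299 / (1 + 0.067)^3 = 161,194.0299 / 1.214768 = 132,695.35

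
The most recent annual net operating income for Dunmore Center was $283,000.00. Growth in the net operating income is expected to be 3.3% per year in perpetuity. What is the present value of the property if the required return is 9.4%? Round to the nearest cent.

D₁ = D₀ × (1 + g) = $283,000.00 × 1.033 = $292,339.0000
Growing perpetuity: P = D₁ / (r − g) = $292,339.0000 / (0.094 − 0.033) = $4,792,442.62

$4792442.62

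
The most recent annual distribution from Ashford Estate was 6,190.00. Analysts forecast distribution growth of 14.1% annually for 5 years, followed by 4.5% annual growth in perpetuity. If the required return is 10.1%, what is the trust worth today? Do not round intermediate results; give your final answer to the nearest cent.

172564.79

D_1 = 7062.79000
D_2 = 8058.64339
D_3 = 9194.91211
D_4 = 10491.39472
D_5 = 11970.68137
Terminal value at year 5: TV = D_5×(1+g_2)/(r−g_2) = 12509.36203/0.056 = 223381.46485
P_0 = D_1/(1+r)^1 + D_2/(1+r)^2 + D_3/(1+r)^3 + D_4/(1+r)^4 + D_5/(1+r)^5 + TV/(1+r)^5
    = 6414.88647 + 6647.94320 + 6889.46702 + 7139.76555 + 7399.15757 + 138073.56545 = 172564.78525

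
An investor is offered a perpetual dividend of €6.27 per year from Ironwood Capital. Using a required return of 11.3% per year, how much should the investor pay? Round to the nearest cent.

€55.49

Level perpetuity: PV = C / r = €6.27 / 0.113 = €55.49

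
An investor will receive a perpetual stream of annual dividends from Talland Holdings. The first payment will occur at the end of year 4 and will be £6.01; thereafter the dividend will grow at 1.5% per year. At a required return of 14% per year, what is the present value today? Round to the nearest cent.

£32.45

Value at end of year 3: C₁ / (r − g) = £6.01 / (0.14 − 0.015) = £48.0800
Discount to today: PV = £48.0800 / (1 + 0.14)^3 = £48.0800 / 1.481544 = £32.45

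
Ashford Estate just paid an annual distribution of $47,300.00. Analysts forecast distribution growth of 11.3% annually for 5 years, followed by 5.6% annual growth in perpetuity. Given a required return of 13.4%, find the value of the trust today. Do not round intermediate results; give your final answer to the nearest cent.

$806912.60

D_1 = 52644.90000
D_2 = 58593.77370
D_3 = 65214.87013
D_4 = 72584.15045
D_5 = 80786.15945
Terminal value at year 5: TV = D_5×(1+g_2)/(r−g_2) = 85310.18438/0.078 = 1093720.31260
P_0 = D_1/(1+r)^1 + D_2/(1+r)^2 + D_3/(1+r)^3 + D_4/(1+r)^4 + D_5/(1+r)^5 + TV/(1+r)^5
    = 46424.07407 + 45564.36900 + 44720.58439 + 43892.42542 + 43079.60272 + 583231.54458 = 806912.60018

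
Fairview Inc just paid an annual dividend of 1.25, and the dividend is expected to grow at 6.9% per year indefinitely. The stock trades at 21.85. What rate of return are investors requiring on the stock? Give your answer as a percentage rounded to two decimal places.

13.02%

D₁ = 1.25 × 1.069 = 1.3363
P = D₁/(r − g) ⇒ r = D₁/P + g = 1.3363/21.85 + 0.069 = 0.061156 + 0.069 = 0.130156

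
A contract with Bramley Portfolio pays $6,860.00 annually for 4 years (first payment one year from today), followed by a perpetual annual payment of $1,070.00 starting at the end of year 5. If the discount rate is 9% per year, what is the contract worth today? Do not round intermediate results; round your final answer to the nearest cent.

PV of 4-year annuity: $6,860.00 × [1 − (1+0.09)^−4] / 0.09 = 22224.47836
Perpetuity value at year 4: $1,070.00 / 0.09 = 11888.88889
PV of perpetuity: 11888.88889 / (1+0.09)^4 = 8422.38862
Total PV = 22224.47836 + 8422.38862 = 30646.86698

$30646.87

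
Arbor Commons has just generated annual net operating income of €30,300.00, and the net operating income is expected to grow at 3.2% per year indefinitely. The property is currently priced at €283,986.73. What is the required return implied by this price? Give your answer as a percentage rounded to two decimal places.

D₁ = €30,300.00 × 1.032 = €31,269.6000
P = D₁/(r − g) ⇒ r = D₁/P + g = €31,269.6000/€283,986.73 + 0.032 = 0.110109 + 0.032 = 0.142109

14.21%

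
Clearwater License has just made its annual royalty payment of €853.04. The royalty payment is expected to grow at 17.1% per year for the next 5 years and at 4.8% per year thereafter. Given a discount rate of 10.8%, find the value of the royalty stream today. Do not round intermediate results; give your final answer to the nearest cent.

D_1 = 998.90984
D_2 = 1169.72342
D_3 = 1369.74613
D_4 = 1603.97272
D_5 = 1878.25205
Terminal value at year 5: TV = D_5×(1+g_2)/(r−g_2) = 1968.40815/0.06 = 32806.80248
P_0 = D_1/(1+r)^1 + D_2/(1+r)^2 + D_3/(1+r)^3 + D_4/(1+r)^4 + D_5/(1+r)^5 + TV/(1+r)^5
    = 901.54318 + 952.80421 + 1006.97990 + 1064.23597 + 1124.74759 + 19645.59116 = 24695.90200

€24695.90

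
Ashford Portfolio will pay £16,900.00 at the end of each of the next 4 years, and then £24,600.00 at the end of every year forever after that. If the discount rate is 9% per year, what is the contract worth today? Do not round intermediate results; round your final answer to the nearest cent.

PV of 4-year annuity: £16,900.00 × [1 − (1+0.09)^−4] / 0.09 = 54751.26592
Perpetuity value at year 4: £24,600.00 / 0.09 = 273333.33333
PV of perpetuity: 273333.33333 / (1+0.09)^4 = 193636.22436
Total PV = 54751.26592 + 193636.22436 = 248387.49028

£248387.49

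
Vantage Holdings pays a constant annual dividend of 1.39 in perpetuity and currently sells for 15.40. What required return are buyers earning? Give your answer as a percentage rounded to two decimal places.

9.03%

P = C/r ⇒ r = C/P = 1.39/15.40 = 0.090260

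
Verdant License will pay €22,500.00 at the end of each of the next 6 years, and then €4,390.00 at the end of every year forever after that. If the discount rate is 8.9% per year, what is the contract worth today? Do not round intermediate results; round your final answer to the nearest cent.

PV of 6-year annuity: €22,500.00 × [1 − (1+0.089)^−6] / 0.089 = 101234.80684
Perpetuity value at year 6: €4,390.00 / 0.089 = 49325.84270
PV of perpetuity: 49325.84270 / (1+0.089)^6 = 29573.80705
Total PV = 101234.80684 + 29573.80705 = 130808.61389

€130808.61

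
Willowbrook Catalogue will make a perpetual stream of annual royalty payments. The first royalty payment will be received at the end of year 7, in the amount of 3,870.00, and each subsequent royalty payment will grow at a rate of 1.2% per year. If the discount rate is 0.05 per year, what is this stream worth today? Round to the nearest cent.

Value at end of year 6: C₁ / (r − g) = 3,870.00 / (0.05 − 0.012) = 101,842.1053
Discount to today: PV = 101,842.1053 / (1 + 0.05)^6 = 101,842.1053 / 1.340096 = 75,996.15

75996.15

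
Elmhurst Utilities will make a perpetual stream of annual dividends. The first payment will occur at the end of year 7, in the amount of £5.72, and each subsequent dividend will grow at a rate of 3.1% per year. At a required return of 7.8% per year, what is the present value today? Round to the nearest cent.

Value at end of year 6: C₁ / (r − g) = £5.72 / (0.078 − 0.031) = £121.7021
Discount to today: PV = £121.7021 / (1 + 0.078)^6 = £121.7021 / 1.569324 = £77.55

£77.55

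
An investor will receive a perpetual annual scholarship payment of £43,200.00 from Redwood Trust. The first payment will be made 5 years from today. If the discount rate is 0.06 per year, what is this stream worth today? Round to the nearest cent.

Value at end of year 4: C / r = £43,200.00 / 0.06 = £720,000.0000
Discount to today: PV = £720,000.0000 / (1 + 0.06)^4 = £720,000.0000 / 1.262477 = £570,307.44

£570307.44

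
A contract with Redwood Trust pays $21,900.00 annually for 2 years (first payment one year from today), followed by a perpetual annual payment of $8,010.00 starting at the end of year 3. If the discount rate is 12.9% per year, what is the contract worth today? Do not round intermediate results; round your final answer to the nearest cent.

$85293.13

PV of 2-year annuity: $21,900.00 × [1 − (1+0.129)^−2] / 0.129 = 36579.00538
Perpetuity value at year 2: $8,010.00 / 0.129 = 62093.02326
PV of perpetuity: 62093.02326 / (1+0.129)^2 = 48714.12677
Total PV = 36579.00538 + 48714.12677 = 85293.13215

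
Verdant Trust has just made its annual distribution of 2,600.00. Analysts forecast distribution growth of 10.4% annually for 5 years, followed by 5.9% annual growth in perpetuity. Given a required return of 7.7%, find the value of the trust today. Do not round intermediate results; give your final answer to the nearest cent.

187137.56

D_1 = 2870.40000
D_2 = 3168.92160
D_3 = 3498.48945
D_4 = 3862.33235
D_5 = 4264.01491
Terminal value at year 5: TV = D_5×(1+g_2)/(r−g_2) = 4515.59179/0.018 = 250866.21072
P_0 = D_1/(1+r)^1 + D_2/(1+r)^2 + D_3/(1+r)^3 + D_4/(1+r)^4 + D_5/(1+r)^5 + TV/(1+r)^5
    = 2665.18106 + 2731.99618 + 2800.48634 + 2870.69352 + 2942.66076 + 173126.54155 = 187137.55940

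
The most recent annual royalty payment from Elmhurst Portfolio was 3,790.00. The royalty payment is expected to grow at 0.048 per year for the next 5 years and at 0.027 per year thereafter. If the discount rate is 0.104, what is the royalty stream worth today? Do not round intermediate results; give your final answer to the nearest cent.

D_1 = 3971.92000
D_2 = 4162.57216
D_3 = 4362.37562
D_4 = 4571.76965
D_5 = 4791.21460
Terminal value at year 5: TV = D_5×(1+g_2)/(r−g_2) = 4920.57739/0.077 = 63903.60248
P_0 = D_1/(1+r)^1 + D_2/(1+r)^2 + D_3/(1+r)^3 + D_4/(1+r)^4 + D_5/(1+r)^5 + TV/(1+r)^5
    = 3597.75362 + 3415.25887 + 3242.02111 + 3077.57076 + 2921.46210 + 38965.47499 = 55219.54145

55219.54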